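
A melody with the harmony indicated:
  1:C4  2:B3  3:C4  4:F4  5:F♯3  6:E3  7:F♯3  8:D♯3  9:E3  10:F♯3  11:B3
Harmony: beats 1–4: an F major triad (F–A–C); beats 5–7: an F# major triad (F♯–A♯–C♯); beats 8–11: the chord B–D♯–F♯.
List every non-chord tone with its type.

The harmony at that moment is F major triad (F, A, C); B3 is not a chord tone.
It is approached by step down from C4 and left by step up to C4.
Step away and step back to the same note — a neighbor tone (lower neighbor).
The harmony at that moment is F♯ major triad (F♯, A♯, C♯); E3 is not a chord tone.
It is approached by step down from F♯3 and left by step up to F♯3.
Step away and step back to the same note — a neighbor tone (lower neighbor).
The harmony at that moment is B major triad (B, D♯, F♯); E3 is not a chord tone.
It is approached by step up from D♯3 and left by step up to F♯3.
Step in, step out in the same direction — a passing tone.

B3 (beat 2) — neighbor tone; E3 (beat 6) — neighbor tone; E3 (beat 9) — passing tone.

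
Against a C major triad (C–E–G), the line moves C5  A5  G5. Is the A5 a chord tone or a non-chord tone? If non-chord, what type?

Non-chord tone — an appoggiatura.

The harmony at that moment is C major triad (C, E, G); A5 is not a chord tone.
It is approached by leap up from C5 and left by step down to G5.
Leap in, step out — an appoggiatura.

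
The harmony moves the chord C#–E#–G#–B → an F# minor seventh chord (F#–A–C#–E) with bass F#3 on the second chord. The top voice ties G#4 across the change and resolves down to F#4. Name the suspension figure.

At the second chord the bass is F#3. The suspended G#4 lies a ninth above the bass; after resolving down by step to F#4, the interval above the bass becomes an octave.
Suspension figures are named by those two intervals: 9–8.

9–8 suspension.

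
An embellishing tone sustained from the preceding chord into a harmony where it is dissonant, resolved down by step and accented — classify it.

Approach: by preparation — the pitch is first a chord tone, then held (tied or repeated) while the harmony changes under it. Departure: down by step. Metric position: strong.
A prepared dissonance that resolves downward by step — a suspension. (The same figure resolving upward would be a retardation.)

Suspension.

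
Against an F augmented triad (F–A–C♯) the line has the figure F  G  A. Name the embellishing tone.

G is a passing tone.

The harmony at that moment is F augmented triad (F, A, C♯); G is not a chord tone.
It is approached by step up from F and left by step up to A.
Step in, step out in the same direction — a passing tone.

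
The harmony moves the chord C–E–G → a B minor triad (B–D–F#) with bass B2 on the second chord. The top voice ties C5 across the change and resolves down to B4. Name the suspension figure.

9–8 suspension.

At the second chord the bass is B2. The suspended C5 lies a ninth above the bass; after resolving down by step to B4, the interval above the bass becomes an octave.
Suspension figures are named by those two intervals: 9–8.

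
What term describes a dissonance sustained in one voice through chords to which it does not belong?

Approach: none. Departure: none — a single pitch is sustained while the chords change around it, passing through harmonies that do not contain it.
No melodic motion at all; the dissonance is created entirely by the moving harmonies against the stationary note — a pedal tone (pedal point).

Pedal tone.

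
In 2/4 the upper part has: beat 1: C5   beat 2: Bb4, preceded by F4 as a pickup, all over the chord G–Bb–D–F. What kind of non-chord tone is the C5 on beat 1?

Appoggiatura.

The harmony at that moment is G minor seventh chord (G, Bb, D, F); C5 is not a chord tone.
It is approached by leap up from F4 and left by step down to Bb4.
Leap in, step out, metrically accented — an appoggiatura.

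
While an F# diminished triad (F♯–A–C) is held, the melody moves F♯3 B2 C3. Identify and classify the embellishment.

The harmony at that moment is F♯ diminished triad (F♯, A, C); B2 is not a chord tone.
It is approached by leap down from F♯3 and left by step up to C3.
Leap in, step out — an appoggiatura.

B2 is an appoggiatura.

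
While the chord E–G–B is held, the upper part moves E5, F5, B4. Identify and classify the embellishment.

F5 is an escape tone.

The harmony at that moment is E minor triad (E, G, B); F5 is not a chord tone.
It is approached by step up from E5 and left by leap down to B4.
Step in, leap out — an escape tone.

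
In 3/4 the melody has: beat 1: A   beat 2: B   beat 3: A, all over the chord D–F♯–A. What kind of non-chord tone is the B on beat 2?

The harmony at that moment is D major triad (D, F♯, A); B is not a chord tone.
It is approached by step up from A and left by step down to A.
Step away and step back to the same note — a neighbor tone (upper neighbor).

Upper neighbor tone.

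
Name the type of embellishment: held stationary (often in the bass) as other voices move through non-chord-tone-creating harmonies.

Approach: none. Departure: none — a single pitch is sustained while the chords change around it, passing through harmonies that do not contain it.
No melodic motion at all; the dissonance is created entirely by the moving harmonies against the stationary note — a pedal tone (pedal point).

Pedal tone.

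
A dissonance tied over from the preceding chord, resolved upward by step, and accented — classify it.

Approach: by preparation — the pitch is first a chord tone, then held (tied or repeated) while the harmony changes under it. Departure: up by step. Metric position: strong.
A prepared dissonance that resolves upward by step — a retardation. (The same figure resolving downward would be a suspension.)

Retardation.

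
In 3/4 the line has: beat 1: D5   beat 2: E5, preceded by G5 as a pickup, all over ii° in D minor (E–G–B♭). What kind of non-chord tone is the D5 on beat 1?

Appoggiatura.

The harmony at that moment is E diminished triad (E, G, B♭); D5 is not a chord tone.
It is approached by leap down from G5 and left by step up to E5.
Leap in, step out, metrically accented — an appoggiatura.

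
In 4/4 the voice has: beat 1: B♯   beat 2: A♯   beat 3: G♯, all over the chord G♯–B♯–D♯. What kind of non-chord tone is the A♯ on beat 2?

The harmony at that moment is G♯ major triad (G♯, B♯, D♯); A♯ is not a chord tone.
It is approached by step down from B♯ and left by step down to G♯.
Step in, step out in the same direction — a passing tone.

Passing tone.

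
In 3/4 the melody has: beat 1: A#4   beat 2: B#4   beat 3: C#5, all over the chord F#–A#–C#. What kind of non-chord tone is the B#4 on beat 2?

The harmony at that moment is F# major triad (F#, A#, C#); B#4 is not a chord tone.
It is approached by step up from A#4 and left by step up to C#5.
Step in, step out in the same direction — a passing tone.

Passing tone.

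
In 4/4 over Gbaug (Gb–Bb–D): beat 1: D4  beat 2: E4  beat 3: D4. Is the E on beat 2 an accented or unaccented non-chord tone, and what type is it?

The harmony at that moment is Gb augmented triad (Gb, Bb, D); E4 is not a chord tone.
It is approached by step up from D4 and left by step down to D4.
Step away and step back to the same note — a neighbor tone (upper neighbor).
It falls on a weak beat, so it is unaccented.

Unaccented neighbor tone.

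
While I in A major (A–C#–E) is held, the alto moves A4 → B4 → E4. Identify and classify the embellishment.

B4 is an escape tone.

The harmony at that moment is A major triad (A, C#, E); B4 is not a chord tone.
It is approached by step up from A4 and left by leap down to E4.
Step in, leap out — an escape tone.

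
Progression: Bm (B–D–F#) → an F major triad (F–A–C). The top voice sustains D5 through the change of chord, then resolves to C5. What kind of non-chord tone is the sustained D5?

The harmony at that moment is F major triad (F, A, C); D5 is not a chord tone.
It is held over (the same pitch as the preceding D5) and left by step down to C5.
Held over from the previous chord and resolving down by step — a suspension.

D5 is a suspension.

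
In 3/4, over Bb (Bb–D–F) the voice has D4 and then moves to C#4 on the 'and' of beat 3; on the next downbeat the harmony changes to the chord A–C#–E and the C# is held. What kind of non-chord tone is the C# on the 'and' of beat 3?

The harmony at that moment is Bb major triad (Bb, D, F); C#4 is not a chord tone.
It is approached by step down from D4 and then sustained as the same pitch into the next harmony.
Arriving early and becoming a chord tone when the harmony changes — an anticipation.

Anticipation.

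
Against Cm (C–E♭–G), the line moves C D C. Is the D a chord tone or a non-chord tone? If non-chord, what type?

The harmony at that moment is C minor triad (C, E♭, G); D is not a chord tone.
It is approached by step up from C and left by step down to C.
Step away and step back to the same note — a neighbor tone (upper neighbor).

Non-chord tone — a neighbor tone.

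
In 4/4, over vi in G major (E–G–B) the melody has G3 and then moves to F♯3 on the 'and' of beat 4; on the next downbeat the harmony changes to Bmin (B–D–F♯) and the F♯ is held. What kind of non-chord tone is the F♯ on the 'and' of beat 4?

Anticipation.

The harmony at that moment is E minor triad (E, G, B); F♯3 is not a chord tone.
It is approached by step down from G3 and then sustained as the same pitch into the next harmony.
Arriving early and becoming a chord tone when the harmony changes — an anticipation.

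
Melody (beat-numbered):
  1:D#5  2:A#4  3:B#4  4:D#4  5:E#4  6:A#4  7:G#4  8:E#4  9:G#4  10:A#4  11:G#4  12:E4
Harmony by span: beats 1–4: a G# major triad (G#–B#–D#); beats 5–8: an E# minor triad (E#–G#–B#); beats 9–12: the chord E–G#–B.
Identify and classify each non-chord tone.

A#4 (beat 2) — appoggiatura; A#4 (beat 6) — appoggiatura; A#4 (beat 10) — neighbor tone.

The harmony at that moment is G# major triad (G#, B#, D#); A#4 is not a chord tone.
It is approached by leap down from D#5 and left by step up to B#4.
Leap in, step out — an appoggiatura.
The harmony at that moment is E# minor triad (E#, G#, B#); A#4 is not a chord tone.
It is approached by leap up from E#4 and left by step down to G#4.
Leap in, step out — an appoggiatura.
The harmony at that moment is E major triad (E, G#, B); A#4 is not a chord tone.
It is approached by step up from G#4 and left by step down to G#4.
Step away and step back to the same note — a neighbor tone (upper neighbor).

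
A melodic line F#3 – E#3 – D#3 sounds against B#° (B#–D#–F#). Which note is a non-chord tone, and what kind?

The harmony at that moment is B# diminished triad (B#, D#, F#); E#3 is not a chord tone.
It is approached by step down from F#3 and left by step down to D#3.
Step in, step out in the same direction — a passing tone.

E#3 is a passing tone.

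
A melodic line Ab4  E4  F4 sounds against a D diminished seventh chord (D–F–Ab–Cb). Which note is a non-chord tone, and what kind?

E4 is an appoggiatura.

The harmony at that moment is D diminished seventh chord (D, F, Ab, Cb); E4 is not a chord tone.
It is approached by leap down from Ab4 and left by step up to F4.
Leap in, step out — an appoggiatura.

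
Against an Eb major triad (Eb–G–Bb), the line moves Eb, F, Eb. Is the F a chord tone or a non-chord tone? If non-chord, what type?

Non-chord tone — a neighbor tone.

The harmony at that moment is Eb major triad (Eb, G, Bb); F is not a chord tone.
It is approached by step up from Eb and left by step down to Eb.
Step away and step back to the same note — a neighbor tone (upper neighbor).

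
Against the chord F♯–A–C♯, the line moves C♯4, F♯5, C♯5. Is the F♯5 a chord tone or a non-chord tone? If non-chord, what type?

Chord tone (the root of F# minor triad).

F# minor triad contains F♯, A, C♯; F♯ is the root, so it is a chord tone.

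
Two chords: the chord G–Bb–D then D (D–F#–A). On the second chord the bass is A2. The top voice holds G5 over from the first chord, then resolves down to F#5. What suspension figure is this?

7–6 suspension.

At the second chord the bass is A2. The suspended G5 lies a seventh above the bass; after resolving down by step to F#5, the interval above the bass becomes a sixth.
Suspension figures are named by those two intervals: 7–6.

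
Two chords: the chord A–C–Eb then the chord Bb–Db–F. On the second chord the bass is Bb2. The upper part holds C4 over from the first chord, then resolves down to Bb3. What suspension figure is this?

At the second chord the bass is Bb2. The suspended C4 lies a ninth above the bass; after resolving down by step to Bb3, the interval above the bass becomes an octave.
Suspension figures are named by those two intervals: 9–8.

9–8 suspension.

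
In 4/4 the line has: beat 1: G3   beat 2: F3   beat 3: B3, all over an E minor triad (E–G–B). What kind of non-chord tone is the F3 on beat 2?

The harmony at that moment is E minor triad (E, G, B); F3 is not a chord tone.
It is approached by step down from G3 and left by leap up to B3.
Step in, leap out, on a weak beat — an escape tone.

Escape tone.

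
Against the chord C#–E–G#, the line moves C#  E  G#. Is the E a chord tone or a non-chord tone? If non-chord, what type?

C# minor triad contains C#, E, G#; E is the third, so it is a chord tone.

Chord tone (the third of C# minor triad).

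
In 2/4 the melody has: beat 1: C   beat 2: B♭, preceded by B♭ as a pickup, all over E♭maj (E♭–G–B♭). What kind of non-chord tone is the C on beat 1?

Upper neighbor tone.

The harmony at that moment is E♭ major triad (E♭, G, B♭); C is not a chord tone.
It is approached by step up from B♭ and left by step down to B♭.
Step away and step back to the same note — a neighbor tone (upper neighbor).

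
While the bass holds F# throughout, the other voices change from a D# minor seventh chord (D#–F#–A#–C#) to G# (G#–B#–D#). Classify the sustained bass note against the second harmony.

The harmony at that moment is G# major triad (G#, B#, D#); F# is not a chord tone.
It is held over (the same pitch as the preceding F#) and then sustained as the same pitch into the next harmony.
Sustained through a change of harmony — a pedal tone.

Pedal tone (pedal point).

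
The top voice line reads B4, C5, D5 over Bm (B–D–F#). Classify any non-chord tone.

The harmony at that moment is B minor triad (B, D, F#); C5 is not a chord tone.
It is approached by step up from B4 and left by step up to D5.
Step in, step out in the same direction — a passing tone.

C5 is a passing tone.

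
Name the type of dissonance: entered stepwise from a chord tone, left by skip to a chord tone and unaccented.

Approach: by step. Departure: by leap. Metric position: weak.
Step in, leap out, from a weak position — an escape tone (échappée). (It is the mirror image of the appoggiatura, which leaps in and steps out on a strong beat.)

Escape tone.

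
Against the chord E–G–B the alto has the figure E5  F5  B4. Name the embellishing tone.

F5 is an escape tone.

The harmony at that moment is E minor triad (E, G, B); F5 is not a chord tone.
It is approached by step up from E5 and left by leap down to B4.
Step in, leap out — an escape tone.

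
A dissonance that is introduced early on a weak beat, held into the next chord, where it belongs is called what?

Approach: ahead of the chord change (typically by step), so it is dissonant against the current harmony. Departure: none — the same pitch is restated or held and is a chord tone of the new harmony.
Dissonant first, consonant once the harmony catches up: the note simply arrives early — an anticipation. (The reverse timing, consonant first and dissonant after the change, would be a suspension or retardation.)

Anticipation.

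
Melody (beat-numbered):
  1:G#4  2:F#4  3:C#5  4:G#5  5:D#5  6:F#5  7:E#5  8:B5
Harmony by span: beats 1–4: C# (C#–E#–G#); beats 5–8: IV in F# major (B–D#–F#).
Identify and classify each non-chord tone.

The harmony at that moment is C# major triad (C#, E#, G#); F#4 is not a chord tone.
It is approached by step down from G#4 and left by leap up to C#5.
Step in, leap out — an escape tone.
The harmony at that moment is B major triad (B, D#, F#); E#5 is not a chord tone.
It is approached by step down from F#5 and left by leap up to B5.
Step in, leap out — an escape tone.

F#4 (beat 2) — escape tone; E#5 (beat 7) — escape tone.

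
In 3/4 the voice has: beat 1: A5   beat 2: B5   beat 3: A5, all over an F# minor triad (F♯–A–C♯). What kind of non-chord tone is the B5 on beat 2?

Upper neighbor tone.

The harmony at that moment is F♯ minor triad (F♯, A, C♯); B5 is not a chord tone.
It is approached by step up from A5 and left by step down to A5.
Step away and step back to the same note — a neighbor tone (upper neighbor).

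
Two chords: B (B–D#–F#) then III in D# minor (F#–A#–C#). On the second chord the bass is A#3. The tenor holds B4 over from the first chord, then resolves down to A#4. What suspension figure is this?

9–8 suspension.

At the second chord the bass is A#3. The suspended B4 lies a ninth above the bass; after resolving down by step to A#4, the interval above the bass becomes an octave.
Suspension figures are named by those two intervals: 9–8.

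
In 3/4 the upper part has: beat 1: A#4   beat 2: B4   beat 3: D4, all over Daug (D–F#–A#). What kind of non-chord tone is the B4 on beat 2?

The harmony at that moment is D augmented triad (D, F#, A#); B4 is not a chord tone.
It is approached by step up from A#4 and left by leap down to D4.
Step in, leap out, on a weak beat — an escape tone.

Escape tone.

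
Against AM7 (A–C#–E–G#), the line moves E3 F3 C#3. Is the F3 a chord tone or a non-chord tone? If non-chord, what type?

Non-chord tone — an escape tone.

The harmony at that moment is A major seventh chord (A, C#, E, G#); F3 is not a chord tone.
It is approached by step up from E3 and left by leap down to C#3.
Step in, leap out — an escape tone.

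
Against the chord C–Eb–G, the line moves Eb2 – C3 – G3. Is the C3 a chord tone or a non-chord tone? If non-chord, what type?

C minor triad contains C, Eb, G; C is the root, so it is a chord tone.

Chord tone (the root of C minor triad).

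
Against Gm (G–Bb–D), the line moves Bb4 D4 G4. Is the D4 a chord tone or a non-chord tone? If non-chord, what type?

Chord tone (the fifth of G minor triad).

G minor triad contains G, Bb, D; D is the fifth, so it is a chord tone.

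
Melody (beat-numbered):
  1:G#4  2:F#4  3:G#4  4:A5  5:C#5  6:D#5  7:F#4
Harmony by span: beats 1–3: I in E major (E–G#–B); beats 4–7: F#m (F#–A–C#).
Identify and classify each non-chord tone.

F#4 (beat 2) — neighbor tone; D#5 (beat 6) — escape tone.

The harmony at that moment is E major triad (E, G#, B); F#4 is not a chord tone.
It is approached by step down from G#4 and left by step up to G#4.
Step away and step back to the same note — a neighbor tone (lower neighbor).
The harmony at that moment is F# minor triad (F#, A, C#); D#5 is not a chord tone.
It is approached by step up from C#5 and left by leap down to F#4.
Step in, leap out — an escape tone.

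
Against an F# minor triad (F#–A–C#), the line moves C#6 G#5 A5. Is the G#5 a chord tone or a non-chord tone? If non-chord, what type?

Non-chord tone — an appoggiatura.

The harmony at that moment is F# minor triad (F#, A, C#); G#5 is not a chord tone.
It is approached by leap down from C#6 and left by step up to A5.
Leap in, step out — an appoggiatura.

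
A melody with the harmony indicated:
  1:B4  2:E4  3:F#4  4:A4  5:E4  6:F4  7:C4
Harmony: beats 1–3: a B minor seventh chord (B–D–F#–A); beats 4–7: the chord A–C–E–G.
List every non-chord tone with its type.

The harmony at that moment is B minor seventh chord (B, D, F#, A); E4 is not a chord tone.
It is approached by leap down from B4 and left by step up to F#4.
Leap in, step out — an appoggiatura.
The harmony at that moment is A minor seventh chord (A, C, E, G); F4 is not a chord tone.
It is approached by step up from E4 and left by leap down to C4.
Step in, leap out — an escape tone.

E4 (beat 2) — appoggiatura; F4 (beat 6) — escape tone.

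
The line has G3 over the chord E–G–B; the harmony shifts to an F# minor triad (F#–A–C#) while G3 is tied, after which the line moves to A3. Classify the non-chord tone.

G3 is a retardation.

The harmony at that moment is F# minor triad (F#, A, C#); G3 is not a chord tone.
It is held over (the same pitch as the preceding G3) and left by step up to A3.
Held over from the previous chord and resolving up by step — a retardation.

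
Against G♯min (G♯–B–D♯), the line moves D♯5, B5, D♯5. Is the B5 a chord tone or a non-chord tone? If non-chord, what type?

Chord tone (the third of G# minor triad).

G# minor triad contains G♯, B, D♯; B is the third, so it is a chord tone.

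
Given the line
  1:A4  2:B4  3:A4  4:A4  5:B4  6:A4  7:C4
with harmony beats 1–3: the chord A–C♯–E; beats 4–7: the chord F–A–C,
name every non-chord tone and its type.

The harmony at that moment is A major triad (A, C♯, E); B4 is not a chord tone.
It is approached by step up from A4 and left by step down to A4.
Step away and step back to the same note — a neighbor tone (upper neighbor).
The harmony at that moment is F major triad (F, A, C); B4 is not a chord tone.
It is approached by step up from A4 and left by step down to A4.
Step away and step back to the same note — a neighbor tone (upper neighbor).

B4 (beat 2) — neighbor tone; B4 (beat 5) — neighbor tone.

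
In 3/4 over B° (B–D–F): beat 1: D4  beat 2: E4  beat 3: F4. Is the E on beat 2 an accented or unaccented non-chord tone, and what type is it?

Unaccented passing tone.

The harmony at that moment is B diminished triad (B, D, F); E4 is not a chord tone.
It is approached by step up from D4 and left by step up to F4.
Step in, step out in the same direction — a passing tone.
It falls on a weak beat, so it is unaccented.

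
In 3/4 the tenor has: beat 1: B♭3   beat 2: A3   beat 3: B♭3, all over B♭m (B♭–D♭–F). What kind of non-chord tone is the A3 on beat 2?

Lower neighbor tone.

The harmony at that moment is B♭ minor triad (B♭, D♭, F); A3 is not a chord tone.
It is approached by step down from B♭3 and left by step up to B♭3.
Step away and step back to the same note — a neighbor tone (lower neighbor).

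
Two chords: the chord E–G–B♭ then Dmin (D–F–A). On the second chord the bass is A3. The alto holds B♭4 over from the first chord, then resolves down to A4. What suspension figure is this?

9–8 suspension.

At the second chord the bass is A3. The suspended B♭4 lies a ninth above the bass; after resolving down by step to A4, the interval above the bass becomes an octave.
Suspension figures are named by those two intervals: 9–8.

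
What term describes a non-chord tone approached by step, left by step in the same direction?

Passing tone.

Approach: by step. Departure: by step, continuing in the same direction.
Stepwise on both sides with no change of direction means the note fills in the space between two different chord tones — a passing tone. (Had it turned back to its starting note it would be a neighbor tone instead.)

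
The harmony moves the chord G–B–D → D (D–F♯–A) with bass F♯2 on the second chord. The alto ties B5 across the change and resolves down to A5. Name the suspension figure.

At the second chord the bass is F♯2. The suspended B5 lies a fourth above the bass; after resolving down by step to A5, the interval above the bass becomes a third.
Suspension figures are named by those two intervals: 4–3.

4–3 suspension.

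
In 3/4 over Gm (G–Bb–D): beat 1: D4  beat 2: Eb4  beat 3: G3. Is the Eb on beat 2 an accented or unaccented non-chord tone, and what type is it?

The harmony at that moment is G minor triad (G, Bb, D); Eb4 is not a chord tone.
It is approached by step up from D4 and left by leap down to G3.
Step in, leap out — an escape tone.
It falls on a weak beat, so it is unaccented.

Unaccented escape tone.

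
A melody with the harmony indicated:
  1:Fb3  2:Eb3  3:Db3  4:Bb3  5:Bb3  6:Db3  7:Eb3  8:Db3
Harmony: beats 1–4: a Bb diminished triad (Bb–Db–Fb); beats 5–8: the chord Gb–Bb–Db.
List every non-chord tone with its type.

Eb3 (beat 2) — passing tone; Eb3 (beat 7) — neighbor tone.

The harmony at that moment is Bb diminished triad (Bb, Db, Fb); Eb3 is not a chord tone.
It is approached by step down from Fb3 and left by step down to Db3.
Step in, step out in the same direction — a passing tone.
The harmony at that moment is Gb major triad (Gb, Bb, Db); Eb3 is not a chord tone.
It is approached by step up from Db3 and left by step down to Db3.
Step away and step back to the same note — a neighbor tone (upper neighbor).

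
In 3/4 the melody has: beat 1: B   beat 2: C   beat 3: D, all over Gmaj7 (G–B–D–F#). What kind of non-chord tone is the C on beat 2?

The harmony at that moment is G major seventh chord (G, B, D, F#); C is not a chord tone.
It is approached by step up from B and left by step up to D.
Step in, step out in the same direction — a passing tone.

Passing tone.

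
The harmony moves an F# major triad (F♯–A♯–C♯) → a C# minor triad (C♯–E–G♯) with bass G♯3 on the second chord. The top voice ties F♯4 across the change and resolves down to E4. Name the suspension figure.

7–6 suspension.

At the second chord the bass is G♯3. The suspended F♯4 lies a seventh above the bass; after resolving down by step to E4, the interval above the bass becomes a sixth.
Suspension figures are named by those two intervals: 7–6.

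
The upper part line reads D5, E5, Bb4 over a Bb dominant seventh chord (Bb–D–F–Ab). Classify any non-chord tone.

The harmony at that moment is Bb dominant seventh chord (Bb, D, F, Ab); E5 is not a chord tone.
It is approached by step up from D5 and left by leap down to Bb4.
Step in, leap out — an escape tone.

E5 is an escape tone.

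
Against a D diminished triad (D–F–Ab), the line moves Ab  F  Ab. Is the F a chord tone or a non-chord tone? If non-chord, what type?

Chord tone (the third of D diminished triad).

D diminished triad contains D, F, Ab; F is the third, so it is a chord tone.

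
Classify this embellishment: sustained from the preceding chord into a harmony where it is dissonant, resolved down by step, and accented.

Approach: by preparation — the pitch is first a chord tone, then held (tied or repeated) while the harmony changes under it. Departure: down by step. Metric position: strong.
A prepared dissonance that resolves downward by step — a suspension. (The same figure resolving upward would be a retardation.)

Suspension.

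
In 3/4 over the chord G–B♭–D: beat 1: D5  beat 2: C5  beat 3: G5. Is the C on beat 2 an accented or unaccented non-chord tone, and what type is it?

The harmony at that moment is G minor triad (G, B♭, D); C5 is not a chord tone.
It is approached by step down from D5 and left by leap up to G5.
Step in, leap out — an escape tone.
It falls on a weak beat, so it is unaccented.

Unaccented escape tone.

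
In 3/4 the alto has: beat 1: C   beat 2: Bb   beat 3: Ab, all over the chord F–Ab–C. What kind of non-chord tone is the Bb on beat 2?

Passing tone.

The harmony at that moment is F minor triad (F, Ab, C); Bb is not a chord tone.
It is approached by step down from C and left by step down to Ab.
Step in, step out in the same direction — a passing tone.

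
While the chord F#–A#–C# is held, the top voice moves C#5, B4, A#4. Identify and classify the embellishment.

B4 is a passing tone.

The harmony at that moment is F# major triad (F#, A#, C#); B4 is not a chord tone.
It is approached by step down from C#5 and left by step down to A#4.
Step in, step out in the same direction — a passing tone.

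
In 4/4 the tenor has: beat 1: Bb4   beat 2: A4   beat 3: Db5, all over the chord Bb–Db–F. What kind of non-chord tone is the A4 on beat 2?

Escape tone.

The harmony at that moment is Bb minor triad (Bb, Db, F); A4 is not a chord tone.
It is approached by step down from Bb4 and left by leap up to Db5.
Step in, leap out, on a weak beat — an escape tone.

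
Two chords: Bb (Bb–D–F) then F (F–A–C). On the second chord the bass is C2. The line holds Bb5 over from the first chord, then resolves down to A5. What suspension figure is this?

7–6 suspension.

At the second chord the bass is C2. The suspended Bb5 lies a seventh above the bass; after resolving down by step to A5, the interval above the bass becomes a sixth.
Suspension figures are named by those two intervals: 7–6.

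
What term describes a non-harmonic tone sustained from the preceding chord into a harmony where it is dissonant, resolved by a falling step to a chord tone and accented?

Approach: by preparation — the pitch is first a chord tone, then held (tied or repeated) while the harmony changes under it. Departure: down by step. Metric position: strong.
A prepared dissonance that resolves downward by step — a suspension. (The same figure resolving upward would be a retardation.)

Suspension.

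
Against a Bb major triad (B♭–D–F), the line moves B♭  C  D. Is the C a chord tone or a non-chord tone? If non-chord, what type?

Non-chord tone — a passing tone.

The harmony at that moment is B♭ major triad (B♭, D, F); C is not a chord tone.
It is approached by step up from B♭ and left by step up to D.
Step in, step out in the same direction — a passing tone.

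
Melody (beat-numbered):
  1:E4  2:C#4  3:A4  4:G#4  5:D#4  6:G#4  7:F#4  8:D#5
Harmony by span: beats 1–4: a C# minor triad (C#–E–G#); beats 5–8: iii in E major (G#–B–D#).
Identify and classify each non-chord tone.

A4 (beat 3) — appoggiatura; F#4 (beat 7) — escape tone.

The harmony at that moment is C# minor triad (C#, E, G#); A4 is not a chord tone.
It is approached by leap up from C#4 and left by step down to G#4.
Leap in, step out — an appoggiatura.
The harmony at that moment is G# minor triad (G#, B, D#); F#4 is not a chord tone.
It is approached by step down from G#4 and left by leap up to D#5.
Step in, leap out — an escape tone.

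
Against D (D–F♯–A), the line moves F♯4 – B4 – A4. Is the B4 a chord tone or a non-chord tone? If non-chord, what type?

The harmony at that moment is D major triad (D, F♯, A); B4 is not a chord tone.
It is approached by leap up from F♯4 and left by step down to A4.
Leap in, step out — an appoggiatura.

Non-chord tone — an appoggiatura.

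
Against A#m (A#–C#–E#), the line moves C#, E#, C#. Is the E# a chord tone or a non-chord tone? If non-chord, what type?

A# minor triad contains A#, C#, E#; E# is the fifth, so it is a chord tone.

Chord tone (the fifth of A# minor triad).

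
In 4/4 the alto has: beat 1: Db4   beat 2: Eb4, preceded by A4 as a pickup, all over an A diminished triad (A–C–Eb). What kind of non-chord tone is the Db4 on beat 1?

The harmony at that moment is A diminished triad (A, C, Eb); Db4 is not a chord tone.
It is approached by leap down from A4 and left by step up to Eb4.
Leap in, step out, metrically accented — an appoggiatura.

Appoggiatura.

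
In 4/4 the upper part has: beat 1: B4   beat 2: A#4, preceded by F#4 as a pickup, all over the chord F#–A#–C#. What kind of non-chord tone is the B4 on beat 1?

The harmony at that moment is F# major triad (F#, A#, C#); B4 is not a chord tone.
It is approached by leap up from F#4 and left by step down to A#4.
Leap in, step out, metrically accented — an appoggiatura.

Appoggiatura.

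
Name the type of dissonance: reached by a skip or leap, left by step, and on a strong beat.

Approach: by leap. Departure: by step. Metric position: strong.
Leap in, step out, in a metrically strong position — an appoggiatura. (It is the mirror image of the escape tone, which steps in and leaps out from a weak position.)

Appoggiatura.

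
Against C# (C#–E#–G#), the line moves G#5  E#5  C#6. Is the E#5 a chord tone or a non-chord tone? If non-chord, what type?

Chord tone (the third of C# major triad).

C# major triad contains C#, E#, G#; E# is the third, so it is a chord tone.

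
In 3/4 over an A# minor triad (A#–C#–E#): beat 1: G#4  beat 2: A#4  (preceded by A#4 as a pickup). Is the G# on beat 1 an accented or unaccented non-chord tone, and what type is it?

Accented neighbor tone.

The harmony at that moment is A# minor triad (A#, C#, E#); G#4 is not a chord tone.
It is approached by step down from A#4 and left by step up to A#4.
Step away and step back to the same note — a neighbor tone (lower neighbor).
It falls on the downbeat, so it is accented.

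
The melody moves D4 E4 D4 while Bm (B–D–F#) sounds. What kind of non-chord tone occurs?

E4 is a neighbor tone.

The harmony at that moment is B minor triad (B, D, F#); E4 is not a chord tone.
It is approached by step up from D4 and left by step down to D4.
Step away and step back to the same note — a neighbor tone (upper neighbor).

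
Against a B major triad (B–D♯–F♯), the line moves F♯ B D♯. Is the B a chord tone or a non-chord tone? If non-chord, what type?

Chord tone (the root of B major triad).

B major triad contains B, D♯, F♯; B is the root, so it is a chord tone.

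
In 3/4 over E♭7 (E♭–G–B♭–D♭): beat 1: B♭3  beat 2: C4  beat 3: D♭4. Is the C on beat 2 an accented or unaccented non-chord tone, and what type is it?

Unaccented passing tone.

The harmony at that moment is E♭ dominant seventh chord (E♭, G, B♭, D♭); C4 is not a chord tone.
It is approached by step up from B♭3 and left by step up to D♭4.
Step in, step out in the same direction — a passing tone.
It falls on a weak beat, so it is unaccented.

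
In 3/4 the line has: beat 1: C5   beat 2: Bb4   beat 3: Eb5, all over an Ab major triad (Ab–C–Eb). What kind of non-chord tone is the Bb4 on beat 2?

Escape tone.

The harmony at that moment is Ab major triad (Ab, C, Eb); Bb4 is not a chord tone.
It is approached by step down from C5 and left by leap up to Eb5.
Step in, leap out, on a weak beat — an escape tone.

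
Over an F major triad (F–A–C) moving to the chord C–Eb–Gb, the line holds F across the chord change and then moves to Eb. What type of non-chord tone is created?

The harmony at that moment is C diminished triad (C, Eb, Gb); F is not a chord tone.
It is held over (the same pitch as the preceding F) and left by step down to Eb.
Held over from the previous chord and resolving down by step — a suspension.

F is a suspension.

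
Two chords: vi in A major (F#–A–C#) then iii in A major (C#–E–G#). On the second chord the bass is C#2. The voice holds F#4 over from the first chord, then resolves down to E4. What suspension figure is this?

At the second chord the bass is C#2. The suspended F#4 lies a fourth above the bass; after resolving down by step to E4, the interval above the bass becomes a third.
Suspension figures are named by those two intervals: 4–3.

4–3 suspension.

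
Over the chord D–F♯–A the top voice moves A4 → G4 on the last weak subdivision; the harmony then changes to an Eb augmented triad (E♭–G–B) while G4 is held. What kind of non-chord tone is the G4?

G4 is an anticipation.

The harmony at that moment is D major triad (D, F♯, A); G4 is not a chord tone.
It is approached by step down from A4 and then sustained as the same pitch into the next harmony.
Arriving early and becoming a chord tone when the harmony changes — an anticipation.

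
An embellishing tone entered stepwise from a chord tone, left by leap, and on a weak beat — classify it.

Escape tone.

Approach: by step. Departure: by leap. Metric position: weak.
Step in, leap out, from a weak position — an escape tone (échappée). (It is the mirror image of the appoggiatura, which leaps in and steps out on a strong beat.)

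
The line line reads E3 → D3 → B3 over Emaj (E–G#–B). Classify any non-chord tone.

The harmony at that moment is E major triad (E, G#, B); D3 is not a chord tone.
It is approached by step down from E3 and left by leap up to B3.
Step in, leap out — an escape tone.

D3 is an escape tone.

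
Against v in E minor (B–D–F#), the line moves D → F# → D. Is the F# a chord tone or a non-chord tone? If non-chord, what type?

Chord tone (the fifth of B minor triad).

B minor triad contains B, D, F#; F# is the fifth, so it is a chord tone.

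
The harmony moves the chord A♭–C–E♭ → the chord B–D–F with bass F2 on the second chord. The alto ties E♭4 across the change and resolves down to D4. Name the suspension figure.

At the second chord the bass is F2. The suspended E♭4 lies a seventh above the bass; after resolving down by step to D4, the interval above the bass becomes a sixth.
Suspension figures are named by those two intervals: 7–6.

7–6 suspension.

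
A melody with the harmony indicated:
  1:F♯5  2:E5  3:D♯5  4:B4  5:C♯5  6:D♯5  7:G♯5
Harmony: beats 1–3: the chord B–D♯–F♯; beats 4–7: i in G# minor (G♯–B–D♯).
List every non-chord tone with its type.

E5 (beat 2) — passing tone; C♯5 (beat 5) — passing tone.

The harmony at that moment is B major triad (B, D♯, F♯); E5 is not a chord tone.
It is approached by step down from F♯5 and left by step down to D♯5.
Step in, step out in the same direction — a passing tone.
The harmony at that moment is G♯ minor triad (G♯, B, D♯); C♯5 is not a chord tone.
It is approached by step up from B4 and left by step up to D♯5.
Step in, step out in the same direction — a passing tone.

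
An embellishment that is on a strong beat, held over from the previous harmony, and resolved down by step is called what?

Approach: by preparation — the pitch is first a chord tone, then held (tied or repeated) while the harmony changes under it. Departure: down by step. Metric position: strong.
A prepared dissonance that resolves downward by step — a suspension. (The same figure resolving upward would be a retardation.)

Suspension.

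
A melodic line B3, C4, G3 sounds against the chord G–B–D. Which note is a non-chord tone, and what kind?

The harmony at that moment is G major triad (G, B, D); C4 is not a chord tone.
It is approached by step up from B3 and left by leap down to G3.
Step in, leap out — an escape tone.

C4 is an escape tone.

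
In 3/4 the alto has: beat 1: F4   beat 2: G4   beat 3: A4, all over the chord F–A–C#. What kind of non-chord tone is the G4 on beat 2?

The harmony at that moment is F augmented triad (F, A, C#); G4 is not a chord tone.
It is approached by step up from F4 and left by step up to A4.
Step in, step out in the same direction — a passing tone.

Passing tone.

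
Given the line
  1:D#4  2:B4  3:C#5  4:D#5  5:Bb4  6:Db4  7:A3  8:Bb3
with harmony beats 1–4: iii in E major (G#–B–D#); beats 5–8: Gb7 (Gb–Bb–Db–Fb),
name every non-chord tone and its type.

C#5 (beat 3) — passing tone; A3 (beat 7) — appoggiatura.

The harmony at that moment is G# minor triad (G#, B, D#); C#5 is not a chord tone.
It is approached by step up from B4 and left by step up to D#5.
Step in, step out in the same direction — a passing tone.
The harmony at that moment is Gb dominant seventh chord (Gb, Bb, Db, Fb); A3 is not a chord tone.
It is approached by leap down from Db4 and left by step up to Bb3.
Leap in, step out — an appoggiatura.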